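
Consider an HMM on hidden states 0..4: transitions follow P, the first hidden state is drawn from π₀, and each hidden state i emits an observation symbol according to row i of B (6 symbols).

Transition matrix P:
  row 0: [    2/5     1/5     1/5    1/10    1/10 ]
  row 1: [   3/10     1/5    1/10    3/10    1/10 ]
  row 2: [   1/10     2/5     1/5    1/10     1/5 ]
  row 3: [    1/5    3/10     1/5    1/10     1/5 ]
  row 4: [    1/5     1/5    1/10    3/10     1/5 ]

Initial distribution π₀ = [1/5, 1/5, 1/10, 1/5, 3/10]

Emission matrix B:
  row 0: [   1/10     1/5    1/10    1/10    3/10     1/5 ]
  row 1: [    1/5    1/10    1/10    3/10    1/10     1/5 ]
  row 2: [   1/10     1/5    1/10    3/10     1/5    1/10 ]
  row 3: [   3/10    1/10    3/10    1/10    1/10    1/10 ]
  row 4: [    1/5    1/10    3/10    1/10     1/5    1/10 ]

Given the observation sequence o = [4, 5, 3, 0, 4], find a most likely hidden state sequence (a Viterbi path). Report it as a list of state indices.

path = [0, 0, 2, 1, 0]

t=0: δ = [6.000e-02, 2.000e-02, 2.000e-02, 2.000e-02, 6.000e-02]  (obs o_0=4)
t=1: δ = [4.800e-03, 2.400e-03, 1.200e-03, 1.800e-03, 1.200e-03]  ψ = [0, 0, 0, 4, 4]  (obs o_1=5)
t=2: δ = [1.920e-04, 2.880e-04, 2.880e-04, 7.200e-05, 4.800e-05]  ψ = [0, 0, 0, 1, 0]  (obs o_2=3)
t=3: δ = [8.640e-06, 2.304e-05, 5.760e-06, 2.592e-05, 1.152e-05]  ψ = [1, 2, 2, 1, 2]  (obs o_3=0)
t=4: δ = [2.074e-06, 7.776e-07, 1.037e-06, 6.912e-07, 1.037e-06]  ψ = [1, 3, 3, 1, 3]  (obs o_4=4)
backtrack: best end state = 0; path = [0, 0, 2, 1, 0]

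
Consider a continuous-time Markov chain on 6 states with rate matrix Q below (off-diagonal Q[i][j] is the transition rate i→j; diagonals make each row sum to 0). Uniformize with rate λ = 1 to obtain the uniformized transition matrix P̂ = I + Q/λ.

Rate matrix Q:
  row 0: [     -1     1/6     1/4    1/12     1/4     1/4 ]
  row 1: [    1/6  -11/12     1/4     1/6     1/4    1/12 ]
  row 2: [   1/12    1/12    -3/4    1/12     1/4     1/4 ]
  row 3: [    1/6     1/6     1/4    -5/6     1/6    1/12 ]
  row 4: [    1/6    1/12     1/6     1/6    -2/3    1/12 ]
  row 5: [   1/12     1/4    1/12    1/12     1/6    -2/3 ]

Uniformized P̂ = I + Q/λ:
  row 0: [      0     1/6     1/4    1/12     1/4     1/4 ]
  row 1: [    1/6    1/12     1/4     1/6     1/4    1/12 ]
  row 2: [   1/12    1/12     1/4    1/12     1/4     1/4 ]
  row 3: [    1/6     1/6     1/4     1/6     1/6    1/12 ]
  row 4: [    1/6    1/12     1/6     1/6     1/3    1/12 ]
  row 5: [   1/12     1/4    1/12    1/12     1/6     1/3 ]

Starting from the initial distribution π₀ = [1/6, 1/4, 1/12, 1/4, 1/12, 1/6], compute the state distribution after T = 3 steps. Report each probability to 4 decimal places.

t=0: π = [0.1667, 0.2500, 0.0833, 0.2500, 0.0833, 0.1667]
t=1: π = [0.1181, 0.1458, 0.2153, 0.1319, 0.2222, 0.1667]
t=2: π = [0.1152, 0.1319, 0.2037, 0.1250, 0.2436, 0.1806]
t=3: π = [0.1155, 0.1334, 0.1996, 0.1250, 0.2448, 0.1816]

π = [0.1155, 0.1334, 0.1996, 0.1250, 0.2448, 0.1816]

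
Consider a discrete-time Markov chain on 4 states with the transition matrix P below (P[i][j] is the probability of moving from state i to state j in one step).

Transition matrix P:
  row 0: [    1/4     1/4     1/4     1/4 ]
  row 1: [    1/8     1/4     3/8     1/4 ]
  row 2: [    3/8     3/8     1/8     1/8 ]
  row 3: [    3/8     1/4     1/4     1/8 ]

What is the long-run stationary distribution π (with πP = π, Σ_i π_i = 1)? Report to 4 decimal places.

Balance equations π_j = Σ_i π_i·P[i][j]:
  π_0 = 1/4·π_0 + 1/8·π_1 + 3/8·π_2 + 3/8·π_3
  π_1 = 1/4·π_0 + 1/4·π_1 + 3/8·π_2 + 1/4·π_3
  π_2 = 1/4·π_0 + 3/8·π_1 + 1/8·π_2 + 1/4·π_3
  normalize: π_0 + π_1 + π_2 + π_3 = 1
Solving the linear system gives exactly π = [173/639, 20/71, 18/71, 124/639].

π = [0.2707, 0.2817, 0.2535, 0.1941]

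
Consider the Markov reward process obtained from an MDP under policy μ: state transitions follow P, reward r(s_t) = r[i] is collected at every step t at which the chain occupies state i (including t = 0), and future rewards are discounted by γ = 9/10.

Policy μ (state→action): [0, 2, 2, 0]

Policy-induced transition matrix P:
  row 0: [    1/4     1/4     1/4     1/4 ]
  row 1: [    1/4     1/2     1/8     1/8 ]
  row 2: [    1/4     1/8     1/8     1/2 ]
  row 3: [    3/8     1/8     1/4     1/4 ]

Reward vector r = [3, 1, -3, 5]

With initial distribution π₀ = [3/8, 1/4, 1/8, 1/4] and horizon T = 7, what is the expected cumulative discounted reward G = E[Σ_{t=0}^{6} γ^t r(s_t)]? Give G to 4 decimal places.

t=0: π = [0.3750, 0.2500, 0.1250, 0.2500], E[r] = 2.2500, γ^t·E[r] = 2.250000, running G = 2.250000
t=1: π = [0.2813, 0.2656, 0.2031, 0.2500], E[r] = 1.7500, γ^t·E[r] = 1.575000, running G = 3.825000
t=2: π = [0.2813, 0.2598, 0.1914, 0.2676], E[r] = 1.8672, γ^t·E[r] = 1.512422, running G = 5.337422
t=3: π = [0.2834, 0.2576, 0.1936, 0.2654], E[r] = 1.8540, γ^t·E[r] = 1.351569, running G = 6.688991
t=4: π = [0.2832, 0.2570, 0.1936, 0.2662], E[r] = 1.8568, γ^t·E[r] = 1.218214, running G = 7.907205
t=5: π = [0.2833, 0.2568, 0.1937, 0.2663], E[r] = 1.8570, γ^t·E[r] = 1.096514, running G = 9.003719
t=6: π = [0.2833, 0.2567, 0.1937, 0.2663], E[r] = 1.8571, γ^t·E[r] = 0.986927, running G = 9.990646

G = 9.9906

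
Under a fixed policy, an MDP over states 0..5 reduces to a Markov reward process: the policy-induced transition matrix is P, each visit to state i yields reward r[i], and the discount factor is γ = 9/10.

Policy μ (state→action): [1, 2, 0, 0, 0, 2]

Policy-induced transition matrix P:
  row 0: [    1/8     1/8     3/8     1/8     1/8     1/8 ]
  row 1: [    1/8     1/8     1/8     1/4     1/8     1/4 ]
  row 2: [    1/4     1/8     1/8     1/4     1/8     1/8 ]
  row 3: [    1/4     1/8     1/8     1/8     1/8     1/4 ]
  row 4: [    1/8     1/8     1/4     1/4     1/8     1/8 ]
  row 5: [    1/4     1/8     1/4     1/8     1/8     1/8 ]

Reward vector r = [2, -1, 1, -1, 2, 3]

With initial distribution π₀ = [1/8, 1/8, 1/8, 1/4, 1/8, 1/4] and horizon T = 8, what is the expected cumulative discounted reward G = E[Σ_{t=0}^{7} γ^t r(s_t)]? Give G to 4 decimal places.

G = 5.8826

t=0: π = [0.1250, 0.1250, 0.1250, 0.2500, 0.1250, 0.2500], E[r] = 1.0000, γ^t·E[r] = 1.000000, running G = 1.000000
t=1: π = [0.2031, 0.1250, 0.2031, 0.1719, 0.1250, 0.1719], E[r] = 1.0781, γ^t·E[r] = 0.970313, running G = 1.970313
t=2: π = [0.1934, 0.1250, 0.2129, 0.1816, 0.1250, 0.1621], E[r] = 1.0293, γ^t·E[r] = 0.833730, running G = 2.804043
t=3: π = [0.1946, 0.1250, 0.2092, 0.1829, 0.1250, 0.1633], E[r] = 1.0305, γ^t·E[r] = 0.751247, running G = 3.555290
t=4: π = [0.1944, 0.1250, 0.2097, 0.1824, 0.1250, 0.1635], E[r] = 1.0316, γ^t·E[r] = 0.676823, running G = 4.232114
t=5: π = [0.1944, 0.1250, 0.2097, 0.1825, 0.1250, 0.1634], E[r] = 1.0314, γ^t·E[r] = 0.609017, running G = 4.841131
t=6: π = [0.1944, 0.1250, 0.2097, 0.1825, 0.1250, 0.1634], E[r] = 1.0314, γ^t·E[r] = 0.548124, running G = 5.389255
t=7: π = [0.1944, 0.1250, 0.2097, 0.1825, 0.1250, 0.1634], E[r] = 1.0314, γ^t·E[r] = 0.493312, running G = 5.882567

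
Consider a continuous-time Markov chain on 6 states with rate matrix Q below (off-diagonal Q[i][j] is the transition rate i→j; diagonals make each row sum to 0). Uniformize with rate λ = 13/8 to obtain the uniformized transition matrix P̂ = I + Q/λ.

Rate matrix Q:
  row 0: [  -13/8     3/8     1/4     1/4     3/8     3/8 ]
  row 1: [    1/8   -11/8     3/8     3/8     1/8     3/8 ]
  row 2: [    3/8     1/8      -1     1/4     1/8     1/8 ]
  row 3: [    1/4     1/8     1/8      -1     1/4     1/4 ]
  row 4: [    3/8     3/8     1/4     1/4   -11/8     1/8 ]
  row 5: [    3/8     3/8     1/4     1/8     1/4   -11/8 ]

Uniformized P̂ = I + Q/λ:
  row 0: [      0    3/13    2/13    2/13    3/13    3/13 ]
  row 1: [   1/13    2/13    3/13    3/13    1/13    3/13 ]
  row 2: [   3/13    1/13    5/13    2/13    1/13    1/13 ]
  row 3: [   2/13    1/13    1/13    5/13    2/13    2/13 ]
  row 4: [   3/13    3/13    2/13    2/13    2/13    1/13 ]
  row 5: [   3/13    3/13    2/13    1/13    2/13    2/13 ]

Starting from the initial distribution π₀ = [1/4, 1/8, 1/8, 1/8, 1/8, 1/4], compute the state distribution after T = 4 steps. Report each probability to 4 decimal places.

t=0: π = [0.2500, 0.1250, 0.1250, 0.1250, 0.1250, 0.2500]
t=1: π = [0.1442, 0.1827, 0.1827, 0.1731, 0.1538, 0.1635]
t=2: π = [0.1561, 0.1620, 0.1967, 0.1953, 0.1368, 0.1531]
t=3: π = [0.1548, 0.1580, 0.1967, 0.1996, 0.1383, 0.1527]
t=4: π = [0.1554, 0.1576, 0.1960, 0.2003, 0.1385, 0.1521]

π = [0.1554, 0.1576, 0.1960, 0.2003, 0.1385, 0.1521]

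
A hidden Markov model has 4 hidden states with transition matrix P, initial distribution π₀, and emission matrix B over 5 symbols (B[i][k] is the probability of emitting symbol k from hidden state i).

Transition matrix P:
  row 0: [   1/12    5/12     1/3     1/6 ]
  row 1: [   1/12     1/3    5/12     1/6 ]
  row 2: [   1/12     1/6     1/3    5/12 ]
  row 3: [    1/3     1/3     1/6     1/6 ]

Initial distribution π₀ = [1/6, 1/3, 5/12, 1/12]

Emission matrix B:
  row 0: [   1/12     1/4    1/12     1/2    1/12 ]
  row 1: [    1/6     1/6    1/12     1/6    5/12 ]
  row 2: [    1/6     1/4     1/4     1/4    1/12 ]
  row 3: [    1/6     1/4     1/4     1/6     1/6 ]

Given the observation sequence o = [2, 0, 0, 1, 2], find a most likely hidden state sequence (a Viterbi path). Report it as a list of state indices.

path = [2, 3, 1, 2, 3]

t=0: δ = [1.389e-02, 2.778e-02, 1.042e-01, 2.083e-02]  (obs o_0=2)
t=1: δ = [7.234e-04, 2.894e-03, 5.787e-03, 7.234e-03]  ψ = [2, 2, 2, 2]  (obs o_1=0)
t=2: δ = [2.009e-04, 4.019e-04, 3.215e-04, 4.019e-04]  ψ = [3, 3, 2, 2]  (obs o_2=0)
t=3: δ = [3.349e-05, 2.233e-05, 4.186e-05, 3.349e-05]  ψ = [3, 1, 1, 2]  (obs o_3=1)
t=4: δ = [9.303e-07, 1.163e-06, 3.489e-06, 4.361e-06]  ψ = [3, 0, 2, 2]  (obs o_4=2)
backtrack: best end state = 3; path = [2, 3, 1, 2, 3]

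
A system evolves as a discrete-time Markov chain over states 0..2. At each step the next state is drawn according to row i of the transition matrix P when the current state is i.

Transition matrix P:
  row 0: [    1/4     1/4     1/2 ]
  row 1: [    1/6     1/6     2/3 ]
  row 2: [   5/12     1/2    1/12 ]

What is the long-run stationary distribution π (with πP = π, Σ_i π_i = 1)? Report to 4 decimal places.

π = [0.2884, 0.3209, 0.3907]

Balance equations π_j = Σ_i π_i·P[i][j]:
  π_0 = 1/4·π_0 + 1/6·π_1 + 5/12·π_2
  π_1 = 1/4·π_0 + 1/6·π_1 + 1/2·π_2
  normalize: π_0 + π_1 + π_2 = 1
Solving the linear system gives exactly π = [62/215, 69/215, 84/215].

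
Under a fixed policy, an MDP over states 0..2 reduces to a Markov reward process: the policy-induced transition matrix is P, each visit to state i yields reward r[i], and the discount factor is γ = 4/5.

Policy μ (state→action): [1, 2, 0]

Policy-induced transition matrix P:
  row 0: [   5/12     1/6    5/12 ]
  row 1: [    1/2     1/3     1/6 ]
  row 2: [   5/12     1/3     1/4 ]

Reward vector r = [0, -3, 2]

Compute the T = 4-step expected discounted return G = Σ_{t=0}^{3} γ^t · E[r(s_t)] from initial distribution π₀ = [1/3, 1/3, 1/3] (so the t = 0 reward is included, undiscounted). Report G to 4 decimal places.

G = -0.7586

t=0: π = [0.3333, 0.3333, 0.3333], E[r] = -0.3333, γ^t·E[r] = -0.333333, running G = -0.333333
t=1: π = [0.4444, 0.2778, 0.2778], E[r] = -0.2778, γ^t·E[r] = -0.222222, running G = -0.555556
t=2: π = [0.4398, 0.2593, 0.3009], E[r] = -0.1759, γ^t·E[r] = -0.112593, running G = -0.668148
t=3: π = [0.4383, 0.2600, 0.3017], E[r] = -0.1767, γ^t·E[r] = -0.090469, running G = -0.758617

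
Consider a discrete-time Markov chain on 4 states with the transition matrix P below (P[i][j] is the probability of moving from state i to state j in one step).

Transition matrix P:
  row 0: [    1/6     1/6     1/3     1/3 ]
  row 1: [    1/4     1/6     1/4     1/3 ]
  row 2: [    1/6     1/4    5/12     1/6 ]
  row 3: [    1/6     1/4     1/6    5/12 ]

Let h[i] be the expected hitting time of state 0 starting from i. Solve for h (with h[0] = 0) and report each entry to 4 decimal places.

First-step conditioning: h[0] = 0; for i ≠ 0, h[i] = 1 + Σ_k P[i][k]·h[k].
  h[1] = 1 + 1/6·h[1] + 1/4·h[2] + 1/3·h[3]
  h[2] = 1 + 1/4·h[1] + 5/12·h[2] + 1/6·h[3]
  h[3] = 1 + 1/4·h[1] + 1/6·h[2] + 5/12·h[3]
Solving the 3×3 linear system over states ≠ 0 gives exactly h = [0, 144/29, 156/29, 156/29] (h[0] = 0 is the target).

h = [0.0000, 4.9655, 5.3793, 5.3793]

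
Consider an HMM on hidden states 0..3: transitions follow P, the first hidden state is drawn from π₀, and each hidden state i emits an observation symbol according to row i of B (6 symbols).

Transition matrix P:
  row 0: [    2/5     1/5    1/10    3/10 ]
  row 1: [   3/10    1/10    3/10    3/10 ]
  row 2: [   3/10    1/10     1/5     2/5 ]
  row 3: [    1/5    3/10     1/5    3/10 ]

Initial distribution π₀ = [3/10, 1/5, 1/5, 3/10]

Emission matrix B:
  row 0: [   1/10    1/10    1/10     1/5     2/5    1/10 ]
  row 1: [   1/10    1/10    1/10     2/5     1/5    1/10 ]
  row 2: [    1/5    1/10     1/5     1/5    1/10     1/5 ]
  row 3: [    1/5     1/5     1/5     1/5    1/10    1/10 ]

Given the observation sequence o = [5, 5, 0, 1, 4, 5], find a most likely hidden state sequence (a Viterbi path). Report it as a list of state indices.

t=0: δ = [3.000e-02, 2.000e-02, 4.000e-02, 3.000e-02]  (obs o_0=5)
t=1: δ = [1.200e-03, 9.000e-04, 1.600e-03, 1.600e-03]  ψ = [0, 3, 2, 2]  (obs o_1=5)
t=2: δ = [4.800e-05, 4.800e-05, 6.400e-05, 1.280e-04]  ψ = [0, 3, 2, 2]  (obs o_2=0)
t=3: δ = [2.560e-06, 3.840e-06, 2.560e-06, 7.680e-06]  ψ = [3, 3, 3, 3]  (obs o_3=1)
t=4: δ = [6.144e-07, 4.608e-07, 1.536e-07, 2.304e-07]  ψ = [3, 3, 3, 3]  (obs o_4=4)
t=5: δ = [2.458e-08, 1.229e-08, 2.765e-08, 1.843e-08]  ψ = [0, 0, 1, 0]  (obs o_5=5)
backtrack: best end state = 2; path = [2, 2, 3, 3, 1, 2]

path = [2, 2, 3, 3, 1, 2]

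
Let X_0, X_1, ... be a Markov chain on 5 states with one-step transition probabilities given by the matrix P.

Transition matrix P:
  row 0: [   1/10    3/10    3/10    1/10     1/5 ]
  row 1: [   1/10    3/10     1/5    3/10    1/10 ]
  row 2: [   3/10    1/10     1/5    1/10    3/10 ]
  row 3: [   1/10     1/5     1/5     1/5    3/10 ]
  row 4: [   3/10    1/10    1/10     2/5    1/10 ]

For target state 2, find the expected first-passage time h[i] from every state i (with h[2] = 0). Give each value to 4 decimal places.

h = [4.6018, 5.0835, 0.0000, 5.1598, 5.5031]

First-step conditioning: h[2] = 0; for i ≠ 2, h[i] = 1 + Σ_k P[i][k]·h[k].
  h[0] = 1 + 1/10·h[0] + 3/10·h[1] + 1/10·h[3] + 1/5·h[4]
  h[1] = 1 + 1/10·h[0] + 3/10·h[1] + 3/10·h[3] + 1/10·h[4]
  h[3] = 1 + 1/10·h[0] + 1/5·h[1] + 1/5·h[3] + 3/10·h[4]
  h[4] = 1 + 3/10·h[0] + 1/10·h[1] + 2/5·h[3] + 1/10·h[4]
Solving the 4×4 linear system over states ≠ 2 gives exactly h = [9650/2097, 10660/2097, 0, 10820/2097, 11540/2097] (h[2] = 0 is the target).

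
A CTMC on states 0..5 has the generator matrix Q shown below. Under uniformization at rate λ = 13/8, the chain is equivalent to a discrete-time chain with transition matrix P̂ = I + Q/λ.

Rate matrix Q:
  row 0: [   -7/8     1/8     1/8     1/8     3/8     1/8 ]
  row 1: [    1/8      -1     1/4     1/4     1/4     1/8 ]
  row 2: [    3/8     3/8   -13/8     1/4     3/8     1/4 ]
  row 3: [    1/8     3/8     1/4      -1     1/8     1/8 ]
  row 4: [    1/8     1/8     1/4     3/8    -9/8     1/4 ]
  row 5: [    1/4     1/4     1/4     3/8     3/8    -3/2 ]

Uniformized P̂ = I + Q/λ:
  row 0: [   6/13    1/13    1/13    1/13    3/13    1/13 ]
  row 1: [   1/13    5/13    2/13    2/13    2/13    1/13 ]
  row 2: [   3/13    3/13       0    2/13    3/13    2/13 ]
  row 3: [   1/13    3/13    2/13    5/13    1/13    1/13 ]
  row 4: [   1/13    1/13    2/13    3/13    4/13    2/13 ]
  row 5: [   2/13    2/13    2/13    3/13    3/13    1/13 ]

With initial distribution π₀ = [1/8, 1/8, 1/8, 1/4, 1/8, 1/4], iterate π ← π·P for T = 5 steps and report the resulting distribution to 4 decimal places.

π = [0.1681, 0.1970, 0.1221, 0.2132, 0.1980, 0.1015]

t=0: π = [0.1250, 0.1250, 0.1250, 0.2500, 0.1250, 0.2500]
t=1: π = [0.1635, 0.1923, 0.1250, 0.2308, 0.1923, 0.0962]
t=2: π = [0.1664, 0.1982, 0.1220, 0.2167, 0.1953, 0.1013]
t=3: π = [0.1675, 0.1978, 0.1223, 0.2139, 0.1972, 0.1013]
t=4: π = [0.1680, 0.1973, 0.1222, 0.2133, 0.1978, 0.1015]
t=5: π = [0.1681, 0.1970, 0.1221, 0.2132, 0.1980, 0.1015]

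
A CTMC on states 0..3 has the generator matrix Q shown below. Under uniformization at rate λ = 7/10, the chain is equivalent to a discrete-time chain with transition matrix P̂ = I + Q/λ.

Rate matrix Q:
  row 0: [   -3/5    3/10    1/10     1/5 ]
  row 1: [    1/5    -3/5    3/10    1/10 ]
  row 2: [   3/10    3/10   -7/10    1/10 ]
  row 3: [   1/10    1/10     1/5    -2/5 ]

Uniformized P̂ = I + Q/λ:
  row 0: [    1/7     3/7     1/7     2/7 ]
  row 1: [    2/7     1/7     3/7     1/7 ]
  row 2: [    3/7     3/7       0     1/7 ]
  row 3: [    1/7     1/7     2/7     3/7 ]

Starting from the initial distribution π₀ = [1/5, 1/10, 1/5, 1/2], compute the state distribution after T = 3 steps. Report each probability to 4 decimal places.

π = [0.2466, 0.2776, 0.2233, 0.2525]

t=0: π = [0.2000, 0.1000, 0.2000, 0.5000]
t=1: π = [0.2143, 0.2571, 0.2143, 0.3143]
t=2: π = [0.2408, 0.2653, 0.2306, 0.2633]
t=3: π = [0.2466, 0.2776, 0.2233, 0.2525]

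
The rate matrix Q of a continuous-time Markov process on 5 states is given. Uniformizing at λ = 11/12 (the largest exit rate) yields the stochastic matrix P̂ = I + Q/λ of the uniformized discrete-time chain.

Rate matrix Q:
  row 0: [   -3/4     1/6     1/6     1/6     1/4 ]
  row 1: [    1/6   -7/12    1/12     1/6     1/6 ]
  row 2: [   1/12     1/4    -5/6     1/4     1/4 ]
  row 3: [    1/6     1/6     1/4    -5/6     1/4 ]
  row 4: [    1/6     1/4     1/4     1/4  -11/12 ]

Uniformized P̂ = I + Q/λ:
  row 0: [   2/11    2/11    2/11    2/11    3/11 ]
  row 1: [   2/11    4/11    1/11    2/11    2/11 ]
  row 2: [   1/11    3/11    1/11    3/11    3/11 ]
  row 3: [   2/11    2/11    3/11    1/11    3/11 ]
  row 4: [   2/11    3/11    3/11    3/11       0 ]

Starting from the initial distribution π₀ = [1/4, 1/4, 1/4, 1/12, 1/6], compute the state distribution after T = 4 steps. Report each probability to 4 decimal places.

π = [0.1658, 0.2637, 0.1776, 0.1977, 0.1952]

t=0: π = [0.2500, 0.2500, 0.2500, 0.0833, 0.1667]
t=1: π = [0.1591, 0.2652, 0.1591, 0.2121, 0.2045]
t=2: π = [0.1674, 0.2631, 0.1811, 0.1956, 0.1928]
t=3: π = [0.1654, 0.2636, 0.1767, 0.1980, 0.1962]
t=4: π = [0.1658, 0.2637, 0.1776, 0.1977, 0.1952]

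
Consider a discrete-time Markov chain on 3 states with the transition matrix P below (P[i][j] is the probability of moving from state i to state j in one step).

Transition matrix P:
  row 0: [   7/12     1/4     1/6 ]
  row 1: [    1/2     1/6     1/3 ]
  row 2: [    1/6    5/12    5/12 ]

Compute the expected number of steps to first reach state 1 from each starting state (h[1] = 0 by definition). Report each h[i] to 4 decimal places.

First-step conditioning: h[1] = 0; for i ≠ 1, h[i] = 1 + Σ_k P[i][k]·h[k].
  h[0] = 1 + 7/12·h[0] + 1/6·h[2]
  h[2] = 1 + 1/6·h[0] + 5/12·h[2]
Solving the 2×2 linear system over states ≠ 1 gives exactly h = [108/31, 0, 84/31] (h[1] = 0 is the target).

h = [3.4839, 0.0000, 2.7097]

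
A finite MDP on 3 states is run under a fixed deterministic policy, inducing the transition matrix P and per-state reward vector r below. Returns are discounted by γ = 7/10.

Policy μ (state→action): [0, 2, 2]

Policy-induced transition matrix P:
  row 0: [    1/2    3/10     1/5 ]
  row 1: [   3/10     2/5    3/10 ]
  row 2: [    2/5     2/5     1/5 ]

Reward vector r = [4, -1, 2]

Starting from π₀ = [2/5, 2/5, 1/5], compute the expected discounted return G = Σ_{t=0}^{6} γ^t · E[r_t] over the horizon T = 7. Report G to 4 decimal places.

t=0: π = [0.4000, 0.4000, 0.2000], E[r] = 1.6000, γ^t·E[r] = 1.600000, running G = 1.600000
t=1: π = [0.4000, 0.3600, 0.2400], E[r] = 1.7200, γ^t·E[r] = 1.204000, running G = 2.804000
t=2: π = [0.4040, 0.3600, 0.2360], E[r] = 1.7280, γ^t·E[r] = 0.846720, running G = 3.650720
t=3: π = [0.4044, 0.3596, 0.2360], E[r] = 1.7300, γ^t·E[r] = 0.593390, running G = 4.244110
t=4: π = [0.4045, 0.3596, 0.2360], E[r] = 1.7303, γ^t·E[r] = 0.415440, running G = 4.659550
t=5: π = [0.4045, 0.3596, 0.2360], E[r] = 1.7303, γ^t·E[r] = 0.290816, running G = 4.950366
t=6: π = [0.4045, 0.3596, 0.2360], E[r] = 1.7303, γ^t·E[r] = 0.203572, running G = 5.153939

G = 5.1539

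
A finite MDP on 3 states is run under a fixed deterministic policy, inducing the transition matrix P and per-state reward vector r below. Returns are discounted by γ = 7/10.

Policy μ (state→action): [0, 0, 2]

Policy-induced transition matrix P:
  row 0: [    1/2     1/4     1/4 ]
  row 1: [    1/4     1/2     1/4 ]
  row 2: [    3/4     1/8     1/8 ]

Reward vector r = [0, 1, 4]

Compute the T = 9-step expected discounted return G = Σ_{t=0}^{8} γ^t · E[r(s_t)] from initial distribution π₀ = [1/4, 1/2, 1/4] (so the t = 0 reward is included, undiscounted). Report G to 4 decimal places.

t=0: π = [0.2500, 0.5000, 0.2500], E[r] = 1.5000, γ^t·E[r] = 1.500000, running G = 1.500000
t=1: π = [0.4375, 0.3438, 0.2188], E[r] = 1.2188, γ^t·E[r] = 0.853125, running G = 2.353125
t=2: π = [0.4688, 0.3086, 0.2227], E[r] = 1.1992, γ^t·E[r] = 0.587617, running G = 2.940742
t=3: π = [0.4785, 0.2993, 0.2222], E[r] = 1.1880, γ^t·E[r] = 0.407480, running G = 3.348222
t=4: π = [0.4807, 0.2971, 0.2222], E[r] = 1.1860, γ^t·E[r] = 0.284752, running G = 3.632975
t=5: π = [0.4813, 0.2965, 0.2222], E[r] = 1.1854, γ^t·E[r] = 0.199225, running G = 3.832200
t=6: π = [0.4814, 0.2963, 0.2222], E[r] = 1.1852, γ^t·E[r] = 0.139441, running G = 3.971641
t=7: π = [0.4815, 0.2963, 0.2222], E[r] = 1.1852, γ^t·E[r] = 0.097606, running G = 4.069247
t=8: π = [0.4815, 0.2963, 0.2222], E[r] = 1.1852, γ^t·E[r] = 0.068324, running G = 4.137571

G = 4.1376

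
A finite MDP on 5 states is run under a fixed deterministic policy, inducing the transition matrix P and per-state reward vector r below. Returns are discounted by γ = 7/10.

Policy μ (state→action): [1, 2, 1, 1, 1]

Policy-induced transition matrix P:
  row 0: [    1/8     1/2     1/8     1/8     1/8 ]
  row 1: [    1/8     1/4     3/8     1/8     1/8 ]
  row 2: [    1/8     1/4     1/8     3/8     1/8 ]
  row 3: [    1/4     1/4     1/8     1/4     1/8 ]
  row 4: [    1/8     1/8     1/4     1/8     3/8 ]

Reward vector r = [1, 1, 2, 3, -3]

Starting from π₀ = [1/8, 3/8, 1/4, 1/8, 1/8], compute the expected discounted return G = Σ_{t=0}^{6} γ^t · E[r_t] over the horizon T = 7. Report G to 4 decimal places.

t=0: π = [0.1250, 0.3750, 0.2500, 0.1250, 0.1250], E[r] = 1.0000, γ^t·E[r] = 1.000000, running G = 1.000000
t=1: π = [0.1406, 0.2656, 0.2344, 0.2031, 0.1563], E[r] = 1.0156, γ^t·E[r] = 0.710938, running G = 1.710938
t=2: π = [0.1504, 0.2656, 0.2109, 0.2090, 0.1641], E[r] = 0.9727, γ^t·E[r] = 0.476602, running G = 2.187539
t=3: π = [0.1511, 0.2671, 0.2119, 0.2039, 0.1660], E[r] = 0.9556, γ^t·E[r] = 0.327759, running G = 2.515298
t=4: π = [0.1505, 0.2670, 0.2125, 0.2035, 0.1665], E[r] = 0.9534, γ^t·E[r] = 0.228919, running G = 2.744217
t=5: π = [0.1504, 0.2668, 0.2126, 0.2036, 0.1666], E[r] = 0.9532, γ^t·E[r] = 0.160203, running G = 2.904420
t=6: π = [0.1504, 0.2668, 0.2125, 0.2036, 0.1667], E[r] = 0.9531, γ^t·E[r] = 0.112129, running G = 3.016549

G = 3.0165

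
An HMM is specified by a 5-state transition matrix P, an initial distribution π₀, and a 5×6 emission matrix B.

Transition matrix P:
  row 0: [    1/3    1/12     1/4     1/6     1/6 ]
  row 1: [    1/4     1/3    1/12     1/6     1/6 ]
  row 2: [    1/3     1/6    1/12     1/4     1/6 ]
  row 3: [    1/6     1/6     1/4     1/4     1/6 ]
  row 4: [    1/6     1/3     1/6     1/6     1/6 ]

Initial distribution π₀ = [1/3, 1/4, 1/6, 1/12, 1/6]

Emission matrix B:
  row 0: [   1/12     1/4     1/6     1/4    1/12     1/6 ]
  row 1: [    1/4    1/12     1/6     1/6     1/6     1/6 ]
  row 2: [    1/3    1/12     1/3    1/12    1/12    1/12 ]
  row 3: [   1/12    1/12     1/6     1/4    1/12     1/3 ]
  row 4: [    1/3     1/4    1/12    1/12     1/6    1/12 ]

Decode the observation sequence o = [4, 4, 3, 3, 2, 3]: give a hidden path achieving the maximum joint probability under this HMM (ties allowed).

t=0: δ = [2.778e-02, 4.167e-02, 1.389e-02, 6.944e-03, 2.778e-02]  (obs o_0=4)
t=1: δ = [8.681e-04, 2.315e-03, 5.787e-04, 5.787e-04, 1.157e-03]  ψ = [1, 1, 0, 1, 1]  (obs o_1=4)
t=2: δ = [1.447e-04, 1.286e-04, 1.808e-05, 9.645e-05, 3.215e-05]  ψ = [1, 1, 0, 1, 1]  (obs o_2=3)
t=3: δ = [1.206e-05, 7.144e-06, 3.014e-06, 6.028e-06, 2.009e-06]  ψ = [0, 1, 0, 0, 0]  (obs o_3=3)
t=4: δ = [6.698e-07, 3.969e-07, 1.005e-06, 3.349e-07, 1.674e-07]  ψ = [0, 1, 0, 0, 0]  (obs o_4=2)
t=5: δ = [8.372e-08, 2.791e-08, 1.395e-08, 6.279e-08, 1.395e-08]  ψ = [2, 2, 0, 2, 2]  (obs o_5=3)
backtrack: best end state = 0; path = [1, 1, 0, 0, 2, 0]

path = [1, 1, 0, 0, 2, 0]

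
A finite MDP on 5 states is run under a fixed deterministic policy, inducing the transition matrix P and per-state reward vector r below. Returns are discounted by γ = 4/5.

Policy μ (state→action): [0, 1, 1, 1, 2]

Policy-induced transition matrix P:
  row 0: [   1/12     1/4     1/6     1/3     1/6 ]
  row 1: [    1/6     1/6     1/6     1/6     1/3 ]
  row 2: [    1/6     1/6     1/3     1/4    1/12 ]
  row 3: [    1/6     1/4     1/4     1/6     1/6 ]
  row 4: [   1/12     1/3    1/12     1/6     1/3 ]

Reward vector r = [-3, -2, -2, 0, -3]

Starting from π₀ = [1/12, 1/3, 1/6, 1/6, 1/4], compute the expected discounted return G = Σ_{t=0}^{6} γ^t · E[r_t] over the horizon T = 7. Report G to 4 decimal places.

G = -7.8020

t=0: π = [0.0833, 0.3333, 0.1667, 0.1667, 0.2500], E[r] = -2.0000, γ^t·E[r] = -2.000000, running G = -2.000000
t=1: π = [0.1389, 0.2292, 0.1875, 0.1944, 0.2500], E[r] = -2.0000, γ^t·E[r] = -1.600000, running G = -3.600000
t=2: π = [0.1343, 0.2361, 0.1933, 0.2054, 0.2309], E[r] = -1.9543, γ^t·E[r] = -1.250741, running G = -4.850741
t=3: π = [0.1362, 0.2335, 0.1968, 0.2052, 0.2284], E[r] = -1.9543, γ^t·E[r] = -1.000617, running G = -5.851358
t=4: π = [0.1363, 0.2332, 0.1975, 0.2058, 0.2272], E[r] = -1.9520, γ^t·E[r] = -0.799534, running G = -6.650892
t=5: π = [0.1364, 0.2330, 0.1978, 0.2058, 0.2269], E[r] = -1.9516, γ^t·E[r] = -0.639512, running G = -7.290404
t=6: π = [0.1364, 0.2330, 0.1979, 0.2059, 0.2268], E[r] = -1.9515, γ^t·E[r] = -0.511569, running G = -7.801974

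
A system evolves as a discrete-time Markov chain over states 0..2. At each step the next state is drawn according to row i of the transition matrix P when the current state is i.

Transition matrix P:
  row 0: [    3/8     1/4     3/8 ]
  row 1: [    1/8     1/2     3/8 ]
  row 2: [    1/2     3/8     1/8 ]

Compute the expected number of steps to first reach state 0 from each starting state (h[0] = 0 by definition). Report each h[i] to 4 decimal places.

First-step conditioning: h[0] = 0; for i ≠ 0, h[i] = 1 + Σ_k P[i][k]·h[k].
  h[1] = 1 + 1/2·h[1] + 3/8·h[2]
  h[2] = 1 + 3/8·h[1] + 1/8·h[2]
Solving the 2×2 linear system over states ≠ 0 gives exactly h = [0, 80/19, 56/19] (h[0] = 0 is the target).

h = [0.0000, 4.2105, 2.9474]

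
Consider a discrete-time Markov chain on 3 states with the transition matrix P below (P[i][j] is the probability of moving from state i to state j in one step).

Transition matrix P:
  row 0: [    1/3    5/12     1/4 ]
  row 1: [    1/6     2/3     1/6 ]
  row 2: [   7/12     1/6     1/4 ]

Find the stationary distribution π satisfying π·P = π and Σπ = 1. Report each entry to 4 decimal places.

Balance equations π_j = Σ_i π_i·P[i][j]:
  π_0 = 1/3·π_0 + 1/6·π_1 + 7/12·π_2
  π_1 = 5/12·π_0 + 2/3·π_1 + 1/6·π_2
  normalize: π_0 + π_1 + π_2 = 1
Solving the linear system gives exactly π = [32/105, 17/35, 22/105].

π = [0.3048, 0.4857, 0.2095]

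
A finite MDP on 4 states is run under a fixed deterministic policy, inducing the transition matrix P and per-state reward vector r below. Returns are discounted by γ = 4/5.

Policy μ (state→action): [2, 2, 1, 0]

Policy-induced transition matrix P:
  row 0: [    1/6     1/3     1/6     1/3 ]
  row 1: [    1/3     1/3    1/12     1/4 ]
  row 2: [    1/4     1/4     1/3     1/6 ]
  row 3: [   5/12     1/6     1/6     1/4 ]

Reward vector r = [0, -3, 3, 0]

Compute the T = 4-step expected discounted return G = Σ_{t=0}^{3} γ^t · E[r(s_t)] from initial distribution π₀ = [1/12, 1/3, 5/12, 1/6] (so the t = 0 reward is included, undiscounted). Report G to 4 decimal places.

t=0: π = [0.0833, 0.3333, 0.4167, 0.1667], E[r] = 0.2500, γ^t·E[r] = 0.250000, running G = 0.250000
t=1: π = [0.2986, 0.2708, 0.2083, 0.2222], E[r] = -0.1875, γ^t·E[r] = -0.150000, running G = 0.100000
t=2: π = [0.2847, 0.2789, 0.1788, 0.2575], E[r] = -0.3003, γ^t·E[r] = -0.192222, running G = -0.092222
t=3: π = [0.2924, 0.2755, 0.1732, 0.2588], E[r] = -0.3069, γ^t·E[r] = -0.157111, running G = -0.249333

G = -0.2493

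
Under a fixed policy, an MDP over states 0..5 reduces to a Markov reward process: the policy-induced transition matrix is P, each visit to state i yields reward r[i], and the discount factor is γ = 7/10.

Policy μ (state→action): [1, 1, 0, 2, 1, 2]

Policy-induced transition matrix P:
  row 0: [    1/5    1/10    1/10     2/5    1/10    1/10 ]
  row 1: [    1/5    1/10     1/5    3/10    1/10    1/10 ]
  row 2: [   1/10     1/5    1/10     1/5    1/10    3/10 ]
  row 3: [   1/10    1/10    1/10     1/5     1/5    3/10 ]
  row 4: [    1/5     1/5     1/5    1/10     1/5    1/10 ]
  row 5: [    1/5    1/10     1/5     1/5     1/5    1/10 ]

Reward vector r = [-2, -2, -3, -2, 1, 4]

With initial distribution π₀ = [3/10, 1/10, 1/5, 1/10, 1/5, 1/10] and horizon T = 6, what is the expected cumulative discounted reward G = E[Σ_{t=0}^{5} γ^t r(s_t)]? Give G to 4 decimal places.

G = -2.3007

t=0: π = [0.3000, 0.1000, 0.2000, 0.1000, 0.2000, 0.1000], E[r] = -1.0000, γ^t·E[r] = -1.000000, running G = -1.000000
t=1: π = [0.1700, 0.1400, 0.1400, 0.2500, 0.1400, 0.1600], E[r] = -0.7600, γ^t·E[r] = -0.532000, running G = -1.532000
t=2: π = [0.1610, 0.1280, 0.1440, 0.2340, 0.1550, 0.1780], E[r] = -0.6110, γ^t·E[r] = -0.299390, running G = -1.831390
t=3: π = [0.1622, 0.1299, 0.1461, 0.2295, 0.1567, 0.1756], E[r] = -0.6224, γ^t·E[r] = -0.213483, running G = -2.044873
t=4: π = [0.1624, 0.1303, 0.1462, 0.2298, 0.1562, 0.1751], E[r] = -0.6270, γ^t·E[r] = -0.150533, running G = -2.195406
t=5: π = [0.1624, 0.1302, 0.1462, 0.2299, 0.1561, 0.1752], E[r] = -0.6267, γ^t·E[r] = -0.105323, running G = -2.300730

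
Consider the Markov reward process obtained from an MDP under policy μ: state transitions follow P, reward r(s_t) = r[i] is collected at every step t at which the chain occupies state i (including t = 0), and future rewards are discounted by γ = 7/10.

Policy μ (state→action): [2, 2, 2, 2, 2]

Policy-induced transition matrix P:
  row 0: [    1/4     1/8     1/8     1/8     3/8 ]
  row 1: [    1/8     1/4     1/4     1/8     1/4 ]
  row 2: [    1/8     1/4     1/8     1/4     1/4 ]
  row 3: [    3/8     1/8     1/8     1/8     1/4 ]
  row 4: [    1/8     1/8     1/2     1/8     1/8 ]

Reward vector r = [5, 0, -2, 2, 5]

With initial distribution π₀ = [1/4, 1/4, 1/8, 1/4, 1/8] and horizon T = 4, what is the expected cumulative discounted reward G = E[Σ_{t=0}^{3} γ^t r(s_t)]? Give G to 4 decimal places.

t=0: π = [0.2500, 0.2500, 0.1250, 0.2500, 0.1250], E[r] = 2.1250, γ^t·E[r] = 2.125000, running G = 2.125000
t=1: π = [0.2188, 0.1719, 0.2031, 0.1406, 0.2656], E[r] = 2.2969, γ^t·E[r] = 1.607813, running G = 3.732813
t=2: π = [0.1875, 0.1719, 0.2461, 0.1504, 0.2441], E[r] = 1.9668, γ^t·E[r] = 0.963730, running G = 4.696543
t=3: π = [0.1860, 0.1772, 0.2380, 0.1558, 0.2429], E[r] = 1.9802, γ^t·E[r] = 0.679217, running G = 5.375760

G = 5.3758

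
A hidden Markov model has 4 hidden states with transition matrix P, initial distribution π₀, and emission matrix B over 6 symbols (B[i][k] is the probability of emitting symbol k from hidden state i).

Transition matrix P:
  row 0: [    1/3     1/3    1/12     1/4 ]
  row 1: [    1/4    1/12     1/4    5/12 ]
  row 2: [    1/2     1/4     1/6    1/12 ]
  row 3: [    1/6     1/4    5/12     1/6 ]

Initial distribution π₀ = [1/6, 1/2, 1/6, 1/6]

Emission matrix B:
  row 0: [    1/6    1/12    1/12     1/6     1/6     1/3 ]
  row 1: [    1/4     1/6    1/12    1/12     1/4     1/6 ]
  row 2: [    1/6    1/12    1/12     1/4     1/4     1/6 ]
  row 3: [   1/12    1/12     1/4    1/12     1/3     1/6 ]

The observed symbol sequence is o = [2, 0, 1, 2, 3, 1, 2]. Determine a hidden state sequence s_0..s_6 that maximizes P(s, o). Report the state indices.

path = [3, 2, 1, 3, 2, 1, 3]

t=0: δ = [1.389e-02, 4.167e-02, 1.389e-02, 4.167e-02]  (obs o_0=2)
t=1: δ = [1.736e-03, 2.604e-03, 2.894e-03, 1.447e-03]  ψ = [1, 3, 3, 1]  (obs o_1=0)
t=2: δ = [1.206e-04, 1.206e-04, 5.425e-05, 9.042e-05]  ψ = [2, 2, 1, 1]  (obs o_2=1)
t=3: δ = [3.349e-06, 3.349e-06, 3.140e-06, 1.256e-05]  ψ = [0, 0, 3, 1]  (obs o_3=2)
t=4: δ = [3.489e-07, 2.616e-07, 1.308e-06, 1.744e-07]  ψ = [3, 3, 3, 3]  (obs o_4=3)
t=5: δ = [5.451e-08, 5.451e-08, 1.817e-08, 9.085e-09]  ψ = [2, 2, 2, 1]  (obs o_5=1)
t=6: δ = [1.514e-09, 1.514e-09, 1.136e-09, 5.678e-09]  ψ = [0, 0, 1, 1]  (obs o_6=2)
backtrack: best end state = 3; path = [3, 2, 1, 3, 2, 1, 3]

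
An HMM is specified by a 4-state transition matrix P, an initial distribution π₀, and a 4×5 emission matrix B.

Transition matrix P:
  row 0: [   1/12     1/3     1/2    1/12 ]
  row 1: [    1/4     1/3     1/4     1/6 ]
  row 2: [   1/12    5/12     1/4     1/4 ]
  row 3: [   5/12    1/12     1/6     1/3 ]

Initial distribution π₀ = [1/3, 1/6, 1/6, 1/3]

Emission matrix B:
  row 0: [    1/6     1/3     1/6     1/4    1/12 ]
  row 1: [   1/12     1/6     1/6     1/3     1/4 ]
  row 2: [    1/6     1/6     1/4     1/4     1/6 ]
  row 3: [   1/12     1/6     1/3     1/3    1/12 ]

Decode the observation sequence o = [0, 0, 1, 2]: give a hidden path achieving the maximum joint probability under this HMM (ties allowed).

path = [0, 2, 3, 3]

t=0: δ = [5.556e-02, 1.389e-02, 2.778e-02, 2.778e-02]  (obs o_0=0)
t=1: δ = [1.929e-03, 1.543e-03, 4.630e-03, 7.716e-04]  ψ = [3, 0, 0, 3]  (obs o_1=0)
t=2: δ = [1.286e-04, 3.215e-04, 1.929e-04, 1.929e-04]  ψ = [1, 2, 2, 2]  (obs o_2=1)
t=3: δ = [1.340e-05, 1.786e-05, 2.009e-05, 2.143e-05]  ψ = [1, 1, 1, 3]  (obs o_3=2)
backtrack: best end state = 3; path = [0, 2, 3, 3]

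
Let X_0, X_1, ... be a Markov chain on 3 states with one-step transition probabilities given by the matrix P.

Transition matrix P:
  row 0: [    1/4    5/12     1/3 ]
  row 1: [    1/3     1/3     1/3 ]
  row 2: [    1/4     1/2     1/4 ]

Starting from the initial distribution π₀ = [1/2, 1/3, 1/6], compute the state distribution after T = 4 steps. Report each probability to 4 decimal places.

π = [0.2840, 0.4083, 0.3077]

t=0: π = [0.5000, 0.3333, 0.1667]
t=1: π = [0.2778, 0.4028, 0.3194]
t=2: π = [0.2836, 0.4097, 0.3067]
t=3: π = [0.2841, 0.4081, 0.3078]
t=4: π = [0.2840, 0.4083, 0.3077]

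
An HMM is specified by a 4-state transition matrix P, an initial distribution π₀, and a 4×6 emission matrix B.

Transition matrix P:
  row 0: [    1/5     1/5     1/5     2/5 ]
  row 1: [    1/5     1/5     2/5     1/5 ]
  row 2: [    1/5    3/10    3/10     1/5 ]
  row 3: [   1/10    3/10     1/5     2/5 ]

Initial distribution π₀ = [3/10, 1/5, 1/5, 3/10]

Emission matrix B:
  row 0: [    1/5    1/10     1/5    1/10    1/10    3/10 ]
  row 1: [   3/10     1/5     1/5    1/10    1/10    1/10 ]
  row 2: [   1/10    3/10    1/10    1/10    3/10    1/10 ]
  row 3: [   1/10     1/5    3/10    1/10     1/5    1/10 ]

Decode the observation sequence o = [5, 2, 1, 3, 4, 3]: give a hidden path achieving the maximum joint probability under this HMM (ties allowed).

path = [0, 3, 3, 3, 3, 3]

t=0: δ = [9.000e-02, 2.000e-02, 2.000e-02, 3.000e-02]  (obs o_0=5)
t=1: δ = [3.600e-03, 3.600e-03, 1.800e-03, 1.080e-02]  ψ = [0, 0, 0, 0]  (obs o_1=2)
t=2: δ = [1.080e-04, 6.480e-04, 6.480e-04, 8.640e-04]  ψ = [3, 3, 3, 3]  (obs o_2=1)
t=3: δ = [1.296e-05, 2.592e-05, 2.592e-05, 3.456e-05]  ψ = [1, 3, 1, 3]  (obs o_3=3)
t=4: δ = [5.184e-07, 1.037e-06, 3.110e-06, 2.765e-06]  ψ = [1, 3, 1, 3]  (obs o_4=4)
t=5: δ = [6.221e-08, 9.331e-08, 9.331e-08, 1.106e-07]  ψ = [2, 2, 2, 3]  (obs o_5=3)
backtrack: best end state = 3; path = [0, 3, 3, 3, 3, 3]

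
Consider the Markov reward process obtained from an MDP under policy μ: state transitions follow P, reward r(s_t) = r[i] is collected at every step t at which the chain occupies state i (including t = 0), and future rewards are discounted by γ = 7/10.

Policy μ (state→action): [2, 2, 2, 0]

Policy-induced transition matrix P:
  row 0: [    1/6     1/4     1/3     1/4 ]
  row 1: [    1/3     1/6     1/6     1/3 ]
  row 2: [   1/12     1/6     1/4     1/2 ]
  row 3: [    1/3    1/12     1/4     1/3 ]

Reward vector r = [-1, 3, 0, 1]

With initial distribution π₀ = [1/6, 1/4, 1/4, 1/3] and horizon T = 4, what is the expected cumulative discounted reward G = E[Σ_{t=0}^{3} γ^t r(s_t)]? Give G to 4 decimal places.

t=0: π = [0.1667, 0.2500, 0.2500, 0.3333], E[r] = 0.9167, γ^t·E[r] = 0.916667, running G = 0.916667
t=1: π = [0.2431, 0.1528, 0.2431, 0.3611], E[r] = 0.5764, γ^t·E[r] = 0.403472, running G = 1.320139
t=2: π = [0.2321, 0.1568, 0.2575, 0.3536], E[r] = 0.5920, γ^t·E[r] = 0.290087, running G = 1.610226
t=3: π = [0.2303, 0.1565, 0.2563, 0.3569], E[r] = 0.5963, γ^t·E[r] = 0.204516, running G = 1.814742

G = 1.8147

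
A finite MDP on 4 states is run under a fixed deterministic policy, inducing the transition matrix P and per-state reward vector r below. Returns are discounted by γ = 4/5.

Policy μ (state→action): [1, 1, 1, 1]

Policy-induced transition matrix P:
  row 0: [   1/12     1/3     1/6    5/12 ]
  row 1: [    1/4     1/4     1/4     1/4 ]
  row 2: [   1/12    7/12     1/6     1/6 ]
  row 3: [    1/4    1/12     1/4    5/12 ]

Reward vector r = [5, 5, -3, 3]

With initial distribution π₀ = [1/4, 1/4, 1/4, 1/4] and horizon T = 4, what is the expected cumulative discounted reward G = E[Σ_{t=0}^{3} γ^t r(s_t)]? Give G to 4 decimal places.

G = 7.6987

t=0: π = [0.2500, 0.2500, 0.2500, 0.2500], E[r] = 2.5000, γ^t·E[r] = 2.500000, running G = 2.500000
t=1: π = [0.1667, 0.3125, 0.2083, 0.3125], E[r] = 2.7083, γ^t·E[r] = 2.166667, running G = 4.666667
t=2: π = [0.1875, 0.2813, 0.2188, 0.3125], E[r] = 2.6250, γ^t·E[r] = 1.680000, running G = 6.346667
t=3: π = [0.1823, 0.2865, 0.2161, 0.3151], E[r] = 2.6406, γ^t·E[r] = 1.352000, running G = 7.698667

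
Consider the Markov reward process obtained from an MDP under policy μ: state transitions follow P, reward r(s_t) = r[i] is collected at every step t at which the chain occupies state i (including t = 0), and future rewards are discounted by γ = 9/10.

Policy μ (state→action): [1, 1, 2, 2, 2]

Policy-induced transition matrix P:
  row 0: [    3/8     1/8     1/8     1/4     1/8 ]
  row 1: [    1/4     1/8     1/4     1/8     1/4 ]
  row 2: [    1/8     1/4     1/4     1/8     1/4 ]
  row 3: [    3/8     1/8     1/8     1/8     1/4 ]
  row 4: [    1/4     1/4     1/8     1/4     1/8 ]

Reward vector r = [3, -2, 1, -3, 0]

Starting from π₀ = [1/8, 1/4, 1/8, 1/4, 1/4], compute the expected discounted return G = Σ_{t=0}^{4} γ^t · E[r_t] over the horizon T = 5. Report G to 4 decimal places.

t=0: π = [0.1250, 0.2500, 0.1250, 0.2500, 0.2500], E[r] = -0.7500, γ^t·E[r] = -0.750000, running G = -0.750000
t=1: π = [0.2813, 0.1719, 0.1719, 0.1719, 0.2031], E[r] = 0.1563, γ^t·E[r] = 0.140625, running G = -0.609375
t=2: π = [0.2852, 0.1719, 0.1680, 0.1855, 0.1895], E[r] = 0.1230, γ^t·E[r] = 0.099668, running G = -0.509707
t=3: π = [0.2878, 0.1697, 0.1675, 0.1843, 0.1907], E[r] = 0.1387, γ^t·E[r] = 0.101092, running G = -0.408615
t=4: π = [0.2881, 0.1698, 0.1671, 0.1848, 0.1902], E[r] = 0.1374, γ^t·E[r] = 0.090162, running G = -0.318454

G = -0.3185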